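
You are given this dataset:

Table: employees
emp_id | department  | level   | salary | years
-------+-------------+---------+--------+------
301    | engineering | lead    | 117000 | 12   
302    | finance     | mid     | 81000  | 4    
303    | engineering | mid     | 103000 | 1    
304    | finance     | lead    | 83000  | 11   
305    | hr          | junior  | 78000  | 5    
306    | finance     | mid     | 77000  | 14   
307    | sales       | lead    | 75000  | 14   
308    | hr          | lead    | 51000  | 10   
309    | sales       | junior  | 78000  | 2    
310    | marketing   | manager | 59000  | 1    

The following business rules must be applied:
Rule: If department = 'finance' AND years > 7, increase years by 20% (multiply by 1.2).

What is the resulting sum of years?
79.0

Step 1: Find records where department = 'finance' AND years > 7
Step 2: 2 records match, summing to 25
Step 3: After multiplier: 25 × 1.2 = 30.0
Step 4: Unaffected records sum: 49
Step 5: Final sum = 30.0 + 49 = 79.0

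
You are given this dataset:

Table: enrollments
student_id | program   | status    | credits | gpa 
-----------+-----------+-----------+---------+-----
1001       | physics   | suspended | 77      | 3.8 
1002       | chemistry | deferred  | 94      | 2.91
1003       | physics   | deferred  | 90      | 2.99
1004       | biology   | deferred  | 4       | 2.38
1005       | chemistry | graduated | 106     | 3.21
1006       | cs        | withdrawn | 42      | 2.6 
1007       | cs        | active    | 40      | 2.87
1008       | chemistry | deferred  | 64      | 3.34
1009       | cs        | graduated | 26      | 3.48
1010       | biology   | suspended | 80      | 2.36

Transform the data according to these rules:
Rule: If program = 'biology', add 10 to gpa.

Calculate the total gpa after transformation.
49.94

Step 1: Count records where program = 'biology': 2
Step 2: Total bonus added: 2 × 10 = 20
Step 3: Original sum of gpa: 29.94
Step 4: Final sum = 29.94 + 20 = 49.94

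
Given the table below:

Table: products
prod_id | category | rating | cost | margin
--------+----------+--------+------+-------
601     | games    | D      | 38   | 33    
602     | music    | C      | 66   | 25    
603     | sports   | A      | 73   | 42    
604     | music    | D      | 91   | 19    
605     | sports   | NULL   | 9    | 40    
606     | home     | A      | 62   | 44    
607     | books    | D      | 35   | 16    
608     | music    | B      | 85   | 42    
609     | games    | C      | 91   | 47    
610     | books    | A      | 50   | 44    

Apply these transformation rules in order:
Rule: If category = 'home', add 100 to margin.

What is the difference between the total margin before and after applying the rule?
100

Step 1: Original sum of margin = 352
Step 2: 1 records have category = 'home'
Step 3: Each affected record changes by 100
Step 4: Total change = 1 × 100 = 100
Step 5: New sum = 352 + 100 = 452
Step 6: Difference = |452 - 352| = 100
        (Sum increased by 100)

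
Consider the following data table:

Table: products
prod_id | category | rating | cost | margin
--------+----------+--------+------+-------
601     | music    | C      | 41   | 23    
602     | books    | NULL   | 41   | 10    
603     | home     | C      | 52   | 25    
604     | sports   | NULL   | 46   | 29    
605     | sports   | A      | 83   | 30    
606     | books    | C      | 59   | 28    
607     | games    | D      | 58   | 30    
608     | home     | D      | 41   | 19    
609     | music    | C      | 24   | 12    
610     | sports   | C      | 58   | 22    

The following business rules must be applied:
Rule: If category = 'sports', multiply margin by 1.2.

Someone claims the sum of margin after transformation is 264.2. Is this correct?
No, the correct result is 244.2.

Step 1: Calculate the correct sum after transformation
Step 2: Apply multiplier 1.2 to records where category = 'sports'
Step 3: Correct result = 244.2
Step 4: Claimed result = 264.2
Step 5: 244.2 ≠ 264.2
Conclusion: The claimed result is incorrect. The correct answer is 244.2.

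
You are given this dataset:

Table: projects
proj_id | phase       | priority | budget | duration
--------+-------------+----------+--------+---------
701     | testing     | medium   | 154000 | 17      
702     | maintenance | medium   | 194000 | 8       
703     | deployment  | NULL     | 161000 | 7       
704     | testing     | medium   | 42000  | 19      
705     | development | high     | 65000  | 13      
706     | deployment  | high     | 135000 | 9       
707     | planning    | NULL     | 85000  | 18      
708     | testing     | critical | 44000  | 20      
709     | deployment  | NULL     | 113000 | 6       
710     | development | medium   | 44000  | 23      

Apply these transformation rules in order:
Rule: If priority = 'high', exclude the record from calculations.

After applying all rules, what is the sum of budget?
837000

Step 1: Identify records where priority = 'high'
Step 2: The excluded records sum to 200000
Step 3: Original total budget = 1037000
Step 4: Remaining total = 1037000 - 200000 = 837000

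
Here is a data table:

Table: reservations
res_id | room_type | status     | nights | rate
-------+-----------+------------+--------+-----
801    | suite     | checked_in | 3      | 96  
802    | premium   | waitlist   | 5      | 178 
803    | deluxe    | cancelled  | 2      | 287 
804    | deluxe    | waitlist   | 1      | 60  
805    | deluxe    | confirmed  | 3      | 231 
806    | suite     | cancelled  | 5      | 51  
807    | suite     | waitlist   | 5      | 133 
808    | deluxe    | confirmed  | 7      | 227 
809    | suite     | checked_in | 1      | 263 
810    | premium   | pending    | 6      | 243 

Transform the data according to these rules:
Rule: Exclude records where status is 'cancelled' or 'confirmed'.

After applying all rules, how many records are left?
6

Step 1: Count records to exclude
  - 2 (cancelled) + 2 (confirmed) = 4 records
Step 2: Total records: 10
Step 3: Remaining = 10 - 4 = 6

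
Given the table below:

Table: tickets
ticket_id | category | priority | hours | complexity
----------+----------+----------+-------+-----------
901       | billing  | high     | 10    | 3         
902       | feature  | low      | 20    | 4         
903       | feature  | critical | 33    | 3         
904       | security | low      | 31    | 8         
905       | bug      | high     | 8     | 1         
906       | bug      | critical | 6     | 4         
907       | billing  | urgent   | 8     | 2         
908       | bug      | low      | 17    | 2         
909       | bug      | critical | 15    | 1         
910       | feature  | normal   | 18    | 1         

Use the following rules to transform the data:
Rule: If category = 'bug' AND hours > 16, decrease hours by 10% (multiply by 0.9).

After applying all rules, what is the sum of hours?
164.3

Step 1: Find records where category = 'bug' AND hours > 16
Step 2: 1 records match, summing to 17
Step 3: After multiplier: 17 × 0.9 = 15.3
Step 4: Unaffected records sum: 149
Step 5: Final sum = 15.3 + 149 = 164.3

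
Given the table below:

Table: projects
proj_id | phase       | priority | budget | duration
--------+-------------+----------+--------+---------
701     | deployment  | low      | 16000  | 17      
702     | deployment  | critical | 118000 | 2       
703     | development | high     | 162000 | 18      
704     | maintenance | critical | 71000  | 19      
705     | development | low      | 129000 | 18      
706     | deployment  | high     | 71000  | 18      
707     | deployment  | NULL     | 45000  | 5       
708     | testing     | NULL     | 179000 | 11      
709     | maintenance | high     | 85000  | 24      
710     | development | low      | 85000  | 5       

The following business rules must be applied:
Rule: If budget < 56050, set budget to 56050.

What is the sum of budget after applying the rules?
1012100

Step 1: 2 records have budget < 56050
Step 2: These records originally summed to 61000
Step 3: After setting to minimum: 2 × 56050 = 112100
Step 4: Unaffected records sum: 900000
Step 5: Final sum = 112100 + 900000 = 1012100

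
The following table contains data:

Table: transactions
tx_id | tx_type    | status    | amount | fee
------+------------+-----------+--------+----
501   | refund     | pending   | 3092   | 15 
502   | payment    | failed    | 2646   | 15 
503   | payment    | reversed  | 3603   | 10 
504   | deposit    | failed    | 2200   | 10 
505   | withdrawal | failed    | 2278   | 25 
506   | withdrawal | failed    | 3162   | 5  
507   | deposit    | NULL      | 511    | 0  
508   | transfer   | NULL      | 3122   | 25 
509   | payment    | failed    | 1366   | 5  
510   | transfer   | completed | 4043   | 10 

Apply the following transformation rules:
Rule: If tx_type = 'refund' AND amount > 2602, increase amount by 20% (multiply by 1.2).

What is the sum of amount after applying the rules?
26641.4

Step 1: Find records where tx_type = 'refund' AND amount > 2602
Step 2: 1 records match, summing to 3092
Step 3: After multiplier: 3092 × 1.2 = 3710.4
Step 4: Unaffected records sum: 22931
Step 5: Final sum = 3710.4 + 22931 = 26641.4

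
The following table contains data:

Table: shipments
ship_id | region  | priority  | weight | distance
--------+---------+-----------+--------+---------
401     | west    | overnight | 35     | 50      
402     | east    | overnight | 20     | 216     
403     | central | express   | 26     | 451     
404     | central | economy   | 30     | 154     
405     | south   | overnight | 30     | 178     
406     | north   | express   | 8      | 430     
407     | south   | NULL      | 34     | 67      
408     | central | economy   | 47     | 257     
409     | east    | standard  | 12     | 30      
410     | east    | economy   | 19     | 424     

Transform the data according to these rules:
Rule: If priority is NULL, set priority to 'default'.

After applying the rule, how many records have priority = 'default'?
1

Step 1: Count records where priority IS NULL
Step 2: Found 1 records with NULL priority
Step 3: These records will have priority set to 'default'
Step 4: Records already having priority = 'default': 0
Step 5: Answer: 1 + 0 = 1 records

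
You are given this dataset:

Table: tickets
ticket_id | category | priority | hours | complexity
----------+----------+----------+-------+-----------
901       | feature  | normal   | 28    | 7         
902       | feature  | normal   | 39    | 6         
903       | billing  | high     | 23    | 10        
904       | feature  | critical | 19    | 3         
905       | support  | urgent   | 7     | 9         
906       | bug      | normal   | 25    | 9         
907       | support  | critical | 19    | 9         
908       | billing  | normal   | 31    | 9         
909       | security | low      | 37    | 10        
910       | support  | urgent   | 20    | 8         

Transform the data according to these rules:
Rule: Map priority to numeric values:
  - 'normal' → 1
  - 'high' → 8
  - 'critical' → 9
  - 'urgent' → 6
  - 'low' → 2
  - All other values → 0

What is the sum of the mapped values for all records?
44

Step 1: Apply mapping to each record
Step 2: Count by status:
  'normal': 4 records × 1 = 4
  'high': 1 records × 8 = 8
  'critical': 2 records × 9 = 18
  'urgent': 2 records × 6 = 12
  'low': 1 records × 2 = 2
Step 3: Sum all mapped values = 44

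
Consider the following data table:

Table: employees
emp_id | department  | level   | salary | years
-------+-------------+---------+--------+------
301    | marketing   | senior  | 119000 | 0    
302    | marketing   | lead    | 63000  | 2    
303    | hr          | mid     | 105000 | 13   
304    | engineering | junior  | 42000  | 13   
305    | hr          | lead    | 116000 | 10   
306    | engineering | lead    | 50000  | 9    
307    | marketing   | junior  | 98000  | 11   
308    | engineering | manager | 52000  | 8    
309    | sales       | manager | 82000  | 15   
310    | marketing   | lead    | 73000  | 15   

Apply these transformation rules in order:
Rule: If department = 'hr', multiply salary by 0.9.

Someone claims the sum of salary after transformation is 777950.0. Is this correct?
No, the correct result is 777900.0.

Step 1: Calculate the correct sum after transformation
Step 2: Apply multiplier 0.9 to records where department = 'hr'
Step 3: Correct result = 777900.0
Step 4: Claimed result = 777950.0
Step 5: 777900.0 ≠ 777950.0
Conclusion: The claimed result is incorrect. The correct answer is 777900.0.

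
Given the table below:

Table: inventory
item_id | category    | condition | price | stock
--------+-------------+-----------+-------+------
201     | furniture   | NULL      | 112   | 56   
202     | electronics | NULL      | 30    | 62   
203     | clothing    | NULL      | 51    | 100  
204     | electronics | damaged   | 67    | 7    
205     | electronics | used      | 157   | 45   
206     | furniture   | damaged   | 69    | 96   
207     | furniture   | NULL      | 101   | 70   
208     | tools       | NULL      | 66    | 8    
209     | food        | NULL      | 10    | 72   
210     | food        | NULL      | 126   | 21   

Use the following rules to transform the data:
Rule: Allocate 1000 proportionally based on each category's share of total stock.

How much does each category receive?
clothing: 186.22, electronics: 212.29, food: 173.18, furniture: 413.41, tools: 14.9

Step 1: Calculate total stock = 537
Step 2: Calculate each category's proportion:
  clothing: 100/537 = 18.62% → 186.22
  electronics: 114/537 = 21.23% → 212.29
  food: 93/537 = 17.32% → 173.18
  furniture: 222/537 = 41.34% → 413.41
  tools: 8/537 = 1.49% → 14.9
Step 3: Verify: sum of allocations ≈ 1000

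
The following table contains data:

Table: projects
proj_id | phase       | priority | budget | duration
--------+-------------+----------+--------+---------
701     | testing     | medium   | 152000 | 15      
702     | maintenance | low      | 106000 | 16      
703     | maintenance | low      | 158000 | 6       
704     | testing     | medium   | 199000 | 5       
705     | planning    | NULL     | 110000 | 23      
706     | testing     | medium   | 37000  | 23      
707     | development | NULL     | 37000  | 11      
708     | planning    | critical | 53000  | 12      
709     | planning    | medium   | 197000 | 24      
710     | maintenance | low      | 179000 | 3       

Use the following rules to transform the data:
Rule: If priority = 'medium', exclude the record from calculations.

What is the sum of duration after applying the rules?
71

Step 1: Identify records where priority = 'medium'
Step 2: The excluded records sum to 67
Step 3: Original total duration = 138
Step 4: Remaining total = 138 - 67 = 71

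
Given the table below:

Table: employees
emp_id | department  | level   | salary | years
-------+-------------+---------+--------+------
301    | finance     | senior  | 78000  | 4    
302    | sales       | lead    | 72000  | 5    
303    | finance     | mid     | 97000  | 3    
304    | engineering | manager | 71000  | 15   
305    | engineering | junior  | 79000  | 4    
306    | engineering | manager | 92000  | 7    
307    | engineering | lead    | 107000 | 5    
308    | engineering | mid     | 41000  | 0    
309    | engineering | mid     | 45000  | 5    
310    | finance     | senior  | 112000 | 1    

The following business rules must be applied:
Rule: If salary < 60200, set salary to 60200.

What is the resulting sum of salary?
828400

Step 1: 2 records have salary < 60200
Step 2: These records originally summed to 86000
Step 3: After setting to minimum: 2 × 60200 = 120400
Step 4: Unaffected records sum: 708000
Step 5: Final sum = 120400 + 708000 = 828400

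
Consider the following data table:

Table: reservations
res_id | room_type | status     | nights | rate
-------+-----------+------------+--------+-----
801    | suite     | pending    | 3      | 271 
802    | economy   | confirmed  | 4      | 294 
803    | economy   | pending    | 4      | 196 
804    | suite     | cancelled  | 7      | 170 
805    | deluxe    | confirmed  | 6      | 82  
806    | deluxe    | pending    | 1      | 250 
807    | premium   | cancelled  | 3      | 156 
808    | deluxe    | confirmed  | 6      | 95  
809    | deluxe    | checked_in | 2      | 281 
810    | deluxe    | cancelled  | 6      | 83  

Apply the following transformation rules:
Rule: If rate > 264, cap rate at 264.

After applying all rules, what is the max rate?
264

Step 1: Original maximum rate = 294
Step 2: Apply cap at 264
Step 3: 3 records had rate > 264 and were capped
Step 4: Maximum after transformation = 264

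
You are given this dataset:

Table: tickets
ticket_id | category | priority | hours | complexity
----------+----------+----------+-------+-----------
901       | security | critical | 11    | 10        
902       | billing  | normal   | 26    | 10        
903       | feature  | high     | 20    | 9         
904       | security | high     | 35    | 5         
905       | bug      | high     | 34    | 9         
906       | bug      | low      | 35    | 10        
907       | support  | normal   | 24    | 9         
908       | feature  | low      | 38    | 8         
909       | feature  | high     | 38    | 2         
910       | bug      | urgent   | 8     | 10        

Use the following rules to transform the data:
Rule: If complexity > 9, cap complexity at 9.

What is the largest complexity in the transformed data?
9

Step 1: Original maximum complexity = 10
Step 2: Apply cap at 9
Step 3: 4 records had complexity > 9 and were capped
Step 4: Maximum after transformation = 9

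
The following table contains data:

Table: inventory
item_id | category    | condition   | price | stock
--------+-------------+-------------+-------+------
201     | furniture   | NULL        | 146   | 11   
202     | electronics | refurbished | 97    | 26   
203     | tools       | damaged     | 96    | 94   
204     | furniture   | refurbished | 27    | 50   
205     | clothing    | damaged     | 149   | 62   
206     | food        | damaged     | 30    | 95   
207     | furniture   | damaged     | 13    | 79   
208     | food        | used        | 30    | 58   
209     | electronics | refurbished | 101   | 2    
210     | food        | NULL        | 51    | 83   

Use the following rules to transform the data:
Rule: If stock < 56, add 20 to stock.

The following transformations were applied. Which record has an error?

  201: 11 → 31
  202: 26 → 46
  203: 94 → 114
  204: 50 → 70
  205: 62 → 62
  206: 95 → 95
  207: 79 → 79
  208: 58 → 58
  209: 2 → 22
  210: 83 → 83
Record 203 has an error. The correct transformed value should be 94, not 114.

Step 1: Check each record against the rule
Step 2: Record 203 has stock = 94
Step 3: Since 94 >= 56, the bonus should not have been applied
Step 4: Correct value = 94, but claimed value = 114
Conclusion: Record 203 has the error.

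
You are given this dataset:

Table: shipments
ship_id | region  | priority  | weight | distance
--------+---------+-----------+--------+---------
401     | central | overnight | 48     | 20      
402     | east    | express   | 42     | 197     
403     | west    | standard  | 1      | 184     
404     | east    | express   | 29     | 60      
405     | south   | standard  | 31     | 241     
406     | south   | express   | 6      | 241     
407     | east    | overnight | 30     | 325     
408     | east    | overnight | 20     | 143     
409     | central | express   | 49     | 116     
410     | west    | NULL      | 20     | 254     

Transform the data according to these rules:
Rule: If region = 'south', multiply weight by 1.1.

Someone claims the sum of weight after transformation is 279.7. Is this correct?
Yes, the result is correct.

Step 1: Calculate the correct sum after transformation
Step 2: Apply multiplier 1.1 to records where region = 'south'
Step 3: Correct result = 279.7
Step 4: Claimed result = 279.7
Step 5: 279.7 = 279.7 ✓
Conclusion: The claimed result is correct.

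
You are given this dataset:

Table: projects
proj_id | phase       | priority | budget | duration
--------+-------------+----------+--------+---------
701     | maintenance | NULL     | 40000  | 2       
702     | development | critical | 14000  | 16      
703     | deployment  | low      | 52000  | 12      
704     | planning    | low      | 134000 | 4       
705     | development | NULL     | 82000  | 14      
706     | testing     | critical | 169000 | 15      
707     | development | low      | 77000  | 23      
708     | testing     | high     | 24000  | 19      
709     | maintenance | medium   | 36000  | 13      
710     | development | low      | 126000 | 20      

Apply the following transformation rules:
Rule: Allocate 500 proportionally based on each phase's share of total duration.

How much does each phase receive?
deployment: 43.48, development: 264.49, maintenance: 54.35, planning: 14.49, testing: 123.19

Step 1: Calculate total duration = 138
Step 2: Calculate each phase's proportion:
  deployment: 12/138 = 8.70% → 43.48
  development: 73/138 = 52.90% → 264.49
  maintenance: 15/138 = 10.87% → 54.35
  planning: 4/138 = 2.90% → 14.49
  testing: 34/138 = 24.64% → 123.19
Step 3: Verify: sum of allocations ≈ 500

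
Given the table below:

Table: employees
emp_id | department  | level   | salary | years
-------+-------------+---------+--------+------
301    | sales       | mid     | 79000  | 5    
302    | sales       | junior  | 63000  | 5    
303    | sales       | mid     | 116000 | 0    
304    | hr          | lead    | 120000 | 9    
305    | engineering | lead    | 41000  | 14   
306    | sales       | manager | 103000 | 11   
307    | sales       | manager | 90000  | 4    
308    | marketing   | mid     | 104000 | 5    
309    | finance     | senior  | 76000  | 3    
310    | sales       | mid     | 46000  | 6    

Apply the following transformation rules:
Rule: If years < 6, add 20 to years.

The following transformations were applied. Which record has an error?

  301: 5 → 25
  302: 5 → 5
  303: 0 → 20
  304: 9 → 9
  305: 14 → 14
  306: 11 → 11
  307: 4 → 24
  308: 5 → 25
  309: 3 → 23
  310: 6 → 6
Record 302 has an error. The correct transformed value should be 25, not 5.

Step 1: Check each record against the rule
Step 2: Record 302 has years = 5
Step 3: Since 5 < 6, the bonus should have been applied
Step 4: Correct value = 25, but claimed value = 5
Conclusion: Record 302 has the error.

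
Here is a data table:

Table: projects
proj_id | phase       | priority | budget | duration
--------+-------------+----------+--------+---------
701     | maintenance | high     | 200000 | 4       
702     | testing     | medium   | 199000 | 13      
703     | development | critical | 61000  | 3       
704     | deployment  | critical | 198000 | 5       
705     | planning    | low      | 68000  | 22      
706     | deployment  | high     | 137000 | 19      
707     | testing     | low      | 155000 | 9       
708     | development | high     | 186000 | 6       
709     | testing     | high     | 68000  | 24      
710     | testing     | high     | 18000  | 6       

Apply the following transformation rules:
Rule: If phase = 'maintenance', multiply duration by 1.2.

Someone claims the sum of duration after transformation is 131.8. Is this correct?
No, the correct result is 111.8.

Step 1: Calculate the correct sum after transformation
Step 2: Apply multiplier 1.2 to records where phase = 'maintenance'
Step 3: Correct result = 111.8
Step 4: Claimed result = 131.8
Step 5: 111.8 ≠ 131.8
Conclusion: The claimed result is incorrect. The correct answer is 111.8.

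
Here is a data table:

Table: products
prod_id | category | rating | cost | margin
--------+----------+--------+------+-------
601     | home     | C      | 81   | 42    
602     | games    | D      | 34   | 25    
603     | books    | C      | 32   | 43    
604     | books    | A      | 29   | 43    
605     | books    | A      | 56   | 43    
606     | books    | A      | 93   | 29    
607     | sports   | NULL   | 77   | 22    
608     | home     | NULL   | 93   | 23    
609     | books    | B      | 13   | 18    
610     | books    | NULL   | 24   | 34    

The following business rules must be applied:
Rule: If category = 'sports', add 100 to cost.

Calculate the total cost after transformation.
632

Step 1: Count records where category = 'sports': 1
Step 2: Total bonus added: 1 × 100 = 100
Step 3: Original sum of cost: 532
Step 4: Final sum = 532 + 100 = 632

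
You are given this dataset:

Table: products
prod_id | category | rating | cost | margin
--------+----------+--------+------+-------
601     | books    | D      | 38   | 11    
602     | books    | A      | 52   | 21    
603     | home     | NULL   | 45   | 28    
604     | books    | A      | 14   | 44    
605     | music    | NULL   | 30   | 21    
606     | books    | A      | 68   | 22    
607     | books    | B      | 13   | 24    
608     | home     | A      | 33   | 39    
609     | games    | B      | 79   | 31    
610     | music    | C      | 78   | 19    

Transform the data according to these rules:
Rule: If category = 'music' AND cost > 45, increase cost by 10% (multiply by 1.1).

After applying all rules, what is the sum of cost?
457.8

Step 1: Find records where category = 'music' AND cost > 45
Step 2: 1 records match, summing to 78
Step 3: After multiplier: 78 × 1.1 = 85.8
Step 4: Unaffected records sum: 372
Step 5: Final sum = 85.8 + 372 = 457.8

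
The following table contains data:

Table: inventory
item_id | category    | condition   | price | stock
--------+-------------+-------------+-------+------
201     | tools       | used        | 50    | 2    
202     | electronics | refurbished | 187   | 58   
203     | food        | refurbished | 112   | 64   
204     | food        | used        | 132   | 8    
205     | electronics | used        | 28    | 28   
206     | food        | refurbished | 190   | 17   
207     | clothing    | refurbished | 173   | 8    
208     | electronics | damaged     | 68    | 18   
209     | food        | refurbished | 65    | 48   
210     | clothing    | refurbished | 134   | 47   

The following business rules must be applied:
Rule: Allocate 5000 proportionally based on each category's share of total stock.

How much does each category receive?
clothing: 922.82, electronics: 1744.97, food: 2298.66, tools: 33.56

Step 1: Calculate total stock = 298
Step 2: Calculate each category's proportion:
  clothing: 55/298 = 18.46% → 922.82
  electronics: 104/298 = 34.90% → 1744.97
  food: 137/298 = 45.97% → 2298.66
  tools: 2/298 = 0.67% → 33.56
Step 3: Verify: sum of allocations ≈ 5000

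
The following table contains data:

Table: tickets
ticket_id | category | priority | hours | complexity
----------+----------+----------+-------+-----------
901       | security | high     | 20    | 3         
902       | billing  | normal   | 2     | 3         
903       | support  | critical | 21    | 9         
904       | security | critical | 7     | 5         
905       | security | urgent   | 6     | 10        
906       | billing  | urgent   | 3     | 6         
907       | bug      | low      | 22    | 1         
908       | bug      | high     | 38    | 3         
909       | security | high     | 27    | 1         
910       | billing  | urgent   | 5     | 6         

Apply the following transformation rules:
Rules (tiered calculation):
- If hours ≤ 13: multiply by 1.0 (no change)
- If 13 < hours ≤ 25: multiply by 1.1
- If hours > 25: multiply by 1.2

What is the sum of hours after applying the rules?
170.3

Step 1: Tier 1 (hours ≤ 13): 5 records, sum = 23 × 1.0 = 23.0
Step 2: Tier 2 (13 < hours ≤ 25): 3 records, sum = 63 × 1.1 = 69.3
Step 3: Tier 3 (hours > 25): 2 records, sum = 65 × 1.2 = 78.0
Step 4: Final sum = 23.0 + 69.3 + 78.0 = 170.3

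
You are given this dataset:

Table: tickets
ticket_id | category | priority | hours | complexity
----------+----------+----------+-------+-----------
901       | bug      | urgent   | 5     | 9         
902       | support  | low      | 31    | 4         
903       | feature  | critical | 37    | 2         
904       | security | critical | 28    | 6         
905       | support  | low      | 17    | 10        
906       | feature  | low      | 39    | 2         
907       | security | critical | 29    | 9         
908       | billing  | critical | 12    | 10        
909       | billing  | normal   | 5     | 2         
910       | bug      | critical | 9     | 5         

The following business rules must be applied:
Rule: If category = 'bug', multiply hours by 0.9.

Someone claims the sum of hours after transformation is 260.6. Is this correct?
No, the correct result is 210.6.

Step 1: Calculate the correct sum after transformation
Step 2: Apply multiplier 0.9 to records where category = 'bug'
Step 3: Correct result = 210.6
Step 4: Claimed result = 260.6
Step 5: 210.6 ≠ 260.6
Conclusion: The claimed result is incorrect. The correct answer is 210.6.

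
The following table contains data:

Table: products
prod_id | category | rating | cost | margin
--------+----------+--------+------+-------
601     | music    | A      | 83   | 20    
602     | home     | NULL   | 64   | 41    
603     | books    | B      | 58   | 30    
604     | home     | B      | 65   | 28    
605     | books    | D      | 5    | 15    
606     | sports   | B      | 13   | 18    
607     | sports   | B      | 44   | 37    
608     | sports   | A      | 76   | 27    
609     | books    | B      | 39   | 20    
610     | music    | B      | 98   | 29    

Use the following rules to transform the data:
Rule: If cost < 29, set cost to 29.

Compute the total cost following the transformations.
585

Step 1: 2 records have cost < 29
Step 2: These records originally summed to 18
Step 3: After setting to minimum: 2 × 29 = 58
Step 4: Unaffected records sum: 527
Step 5: Final sum = 58 + 527 = 585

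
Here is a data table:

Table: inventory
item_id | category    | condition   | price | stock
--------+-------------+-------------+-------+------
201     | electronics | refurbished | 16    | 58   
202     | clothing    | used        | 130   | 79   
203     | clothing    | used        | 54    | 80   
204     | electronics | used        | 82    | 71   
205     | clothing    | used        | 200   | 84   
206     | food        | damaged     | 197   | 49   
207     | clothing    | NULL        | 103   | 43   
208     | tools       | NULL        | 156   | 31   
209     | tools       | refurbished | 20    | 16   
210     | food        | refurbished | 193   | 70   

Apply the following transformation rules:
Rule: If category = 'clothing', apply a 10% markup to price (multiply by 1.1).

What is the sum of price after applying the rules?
1199.7

Step 1: Records with category = 'clothing' have total price = 487
Step 2: Apply multiplier: 487 × 1.1 = 535.7
Step 3: Other records total: 664
Step 4: Final sum = 535.7 + 664 = 1199.7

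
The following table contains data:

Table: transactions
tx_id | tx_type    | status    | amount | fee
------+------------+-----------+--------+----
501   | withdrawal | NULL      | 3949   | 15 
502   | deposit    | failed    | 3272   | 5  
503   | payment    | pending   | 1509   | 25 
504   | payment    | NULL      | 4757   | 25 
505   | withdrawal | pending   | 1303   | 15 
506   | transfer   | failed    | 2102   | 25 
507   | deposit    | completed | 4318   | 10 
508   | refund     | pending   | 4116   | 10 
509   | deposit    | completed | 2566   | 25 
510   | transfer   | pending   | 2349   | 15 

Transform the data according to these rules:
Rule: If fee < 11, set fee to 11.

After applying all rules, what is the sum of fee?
178

Step 1: 3 records have fee < 11
Step 2: These records originally summed to 25
Step 3: After setting to minimum: 3 × 11 = 33
Step 4: Unaffected records sum: 145
Step 5: Final sum = 33 + 145 = 178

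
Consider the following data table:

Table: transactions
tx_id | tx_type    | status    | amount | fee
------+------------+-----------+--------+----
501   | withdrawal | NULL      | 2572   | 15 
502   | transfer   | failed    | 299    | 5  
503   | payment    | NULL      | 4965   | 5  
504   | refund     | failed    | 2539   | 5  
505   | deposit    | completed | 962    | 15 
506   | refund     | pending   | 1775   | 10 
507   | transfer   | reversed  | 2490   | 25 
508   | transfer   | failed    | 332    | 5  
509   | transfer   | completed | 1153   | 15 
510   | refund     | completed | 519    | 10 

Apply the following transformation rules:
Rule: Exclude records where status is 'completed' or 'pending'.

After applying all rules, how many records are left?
6

Step 1: Count records to exclude
  - 3 (completed) + 1 (pending) = 4 records
Step 2: Total records: 10
Step 3: Remaining = 10 - 4 = 6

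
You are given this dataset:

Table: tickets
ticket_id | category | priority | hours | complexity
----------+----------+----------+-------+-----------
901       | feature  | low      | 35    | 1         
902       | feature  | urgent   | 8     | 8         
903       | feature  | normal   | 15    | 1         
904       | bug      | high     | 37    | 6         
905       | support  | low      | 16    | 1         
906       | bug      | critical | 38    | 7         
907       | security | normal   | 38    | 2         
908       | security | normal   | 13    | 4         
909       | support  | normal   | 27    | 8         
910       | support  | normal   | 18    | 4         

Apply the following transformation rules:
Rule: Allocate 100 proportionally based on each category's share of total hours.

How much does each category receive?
bug: 30.61, feature: 23.67, security: 20.82, support: 24.9

Step 1: Calculate total hours = 245
Step 2: Calculate each category's proportion:
  bug: 75/245 = 30.61% → 30.61
  feature: 58/245 = 23.67% → 23.67
  security: 51/245 = 20.82% → 20.82
  support: 61/245 = 24.90% → 24.9
Step 3: Verify: sum of allocations ≈ 100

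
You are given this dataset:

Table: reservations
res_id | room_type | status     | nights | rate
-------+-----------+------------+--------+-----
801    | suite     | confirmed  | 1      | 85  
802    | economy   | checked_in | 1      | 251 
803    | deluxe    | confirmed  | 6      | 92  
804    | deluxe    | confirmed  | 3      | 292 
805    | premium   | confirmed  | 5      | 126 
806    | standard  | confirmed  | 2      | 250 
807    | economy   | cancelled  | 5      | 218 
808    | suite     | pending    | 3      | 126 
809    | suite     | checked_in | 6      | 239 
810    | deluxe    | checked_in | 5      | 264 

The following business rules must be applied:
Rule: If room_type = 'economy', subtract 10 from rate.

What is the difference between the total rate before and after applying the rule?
20

Step 1: Original sum of rate = 1943
Step 2: 2 records have room_type = 'economy'
Step 3: Each affected record changes by -10
Step 4: Total change = 2 × -10 = -20
Step 5: New sum = 1943 + -20 = 1923
Step 6: Difference = |1923 - 1943| = 20
        (Sum decreased by 20)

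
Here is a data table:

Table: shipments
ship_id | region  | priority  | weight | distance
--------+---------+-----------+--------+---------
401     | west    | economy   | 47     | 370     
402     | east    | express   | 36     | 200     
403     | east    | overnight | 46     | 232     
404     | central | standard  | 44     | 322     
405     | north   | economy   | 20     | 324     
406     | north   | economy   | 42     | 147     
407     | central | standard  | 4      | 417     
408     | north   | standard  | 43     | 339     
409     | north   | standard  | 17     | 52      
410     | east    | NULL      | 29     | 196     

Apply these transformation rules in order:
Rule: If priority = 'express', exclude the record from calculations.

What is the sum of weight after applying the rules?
292

Step 1: Identify records where priority = 'express'
Step 2: The excluded records sum to 36
Step 3: Original total weight = 328
Step 4: Remaining total = 328 - 36 = 292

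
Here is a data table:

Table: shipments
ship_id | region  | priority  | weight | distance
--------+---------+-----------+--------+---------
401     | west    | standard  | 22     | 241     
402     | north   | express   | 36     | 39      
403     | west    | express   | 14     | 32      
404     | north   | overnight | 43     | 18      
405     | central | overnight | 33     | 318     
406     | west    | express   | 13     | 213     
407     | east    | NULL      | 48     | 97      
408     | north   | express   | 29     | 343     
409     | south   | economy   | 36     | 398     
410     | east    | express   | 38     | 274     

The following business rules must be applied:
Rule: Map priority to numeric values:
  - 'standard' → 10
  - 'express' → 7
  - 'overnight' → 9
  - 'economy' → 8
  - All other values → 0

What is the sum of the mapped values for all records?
71

Step 1: Apply mapping to each record
Step 2: Count by status:
  'standard': 1 records × 10 = 10
  'express': 5 records × 7 = 35
  'overnight': 2 records × 9 = 18
  'economy': 1 records × 8 = 8
Step 3: Sum all mapped values = 71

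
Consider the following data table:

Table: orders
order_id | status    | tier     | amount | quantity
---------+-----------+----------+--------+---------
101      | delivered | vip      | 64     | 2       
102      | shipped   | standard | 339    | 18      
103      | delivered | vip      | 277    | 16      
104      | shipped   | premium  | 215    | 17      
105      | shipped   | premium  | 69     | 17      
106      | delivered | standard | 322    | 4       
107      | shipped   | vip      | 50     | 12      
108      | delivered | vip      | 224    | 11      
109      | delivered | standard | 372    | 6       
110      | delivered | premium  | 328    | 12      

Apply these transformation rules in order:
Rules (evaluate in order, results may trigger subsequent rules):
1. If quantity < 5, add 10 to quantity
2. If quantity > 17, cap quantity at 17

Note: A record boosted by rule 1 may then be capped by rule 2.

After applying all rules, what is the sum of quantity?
134

Step 1: Apply rule 1 to records with quantity < 5
  - 2 records get bonus of 10
  - Of these, 0 records then exceed 17 and get capped
Step 2: Apply rule 2 to records with quantity > 17
  - 1 records (original) are capped
Step 3: Calculate final sum = 134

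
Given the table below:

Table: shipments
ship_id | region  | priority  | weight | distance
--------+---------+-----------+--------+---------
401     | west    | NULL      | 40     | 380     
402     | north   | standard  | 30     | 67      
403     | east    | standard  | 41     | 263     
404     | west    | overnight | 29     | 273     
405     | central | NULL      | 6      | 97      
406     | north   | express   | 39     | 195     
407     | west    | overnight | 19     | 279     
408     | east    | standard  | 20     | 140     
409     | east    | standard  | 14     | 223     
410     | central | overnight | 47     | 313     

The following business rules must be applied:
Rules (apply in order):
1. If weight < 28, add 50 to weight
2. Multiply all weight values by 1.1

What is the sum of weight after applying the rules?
533.5

Step 1: Apply Rule 1 - Add 50 to records with weight < 28
  - 4 records affected: 59 + (4 × 50) = 259
  - Unaffected records: 226
  - Sum after Rule 1: 485
Step 2: Apply Rule 2 - Multiply all by 1.1
  - 485 × 1.1 = 533.5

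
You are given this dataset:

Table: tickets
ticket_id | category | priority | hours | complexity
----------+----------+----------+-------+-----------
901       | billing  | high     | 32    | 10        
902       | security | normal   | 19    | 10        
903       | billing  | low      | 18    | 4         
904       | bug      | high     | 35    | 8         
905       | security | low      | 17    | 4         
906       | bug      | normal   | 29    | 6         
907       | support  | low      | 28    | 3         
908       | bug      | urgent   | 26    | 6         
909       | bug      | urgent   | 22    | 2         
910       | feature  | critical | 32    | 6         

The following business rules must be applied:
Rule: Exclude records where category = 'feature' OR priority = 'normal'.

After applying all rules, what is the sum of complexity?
37

Step 1: Find records where category = 'feature' OR priority = 'normal'
Step 2: 3 records match, summing to 22
Step 3: Original sum: 59
Step 4: Remaining sum = 59 - 22 = 37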